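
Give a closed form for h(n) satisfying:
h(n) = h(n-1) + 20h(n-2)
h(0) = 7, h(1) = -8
Characteristic equation: x² - x - 20 = 0, which factors as (x - (5))(x - (-4)) = 0.
Roots r₁ = 5, r₂ = -4 (distinct).
General solution: h(n) = A·(5)^n + B·(-4)^n.
From h(0) = 7: A + B = 7.
From h(1) = -8: 5A - 4B = -8.
Solving: A = \frac{20}{9}, B = \frac{43}{9}.
So h(n) = \frac{43 \left(-4\right)^{n}}{9} + \frac{20 \cdot 5^{n}}{9}.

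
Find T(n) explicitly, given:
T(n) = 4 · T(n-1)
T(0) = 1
Pure geometric recurrence with ratio 4.
By induction T(n) = T(0) · (4)^n = 4^{n}.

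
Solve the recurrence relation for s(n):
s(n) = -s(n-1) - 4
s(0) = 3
First-order linear non-homogeneous.
Homogeneous solution: s_h(n) = A·(-1)^n.
Try constant particular solution s_p = K: K = -K - 4 ⇒ K = -2.
General: s(n) = A·(-1)^n - 2.
Apply s(0) = 3: A - 2 = 3 ⇒ A = 5.
So s(n) = 5 \left(-1\right)^{n} - 2.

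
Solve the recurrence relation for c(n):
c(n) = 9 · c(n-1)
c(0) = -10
Pure geometric recurrence with ratio 9.
By induction c(n) = c(0) · (9)^n = - 10 \cdot 9^{n}.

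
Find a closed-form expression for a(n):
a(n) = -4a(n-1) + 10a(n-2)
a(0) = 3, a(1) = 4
Characteristic equation: x² + 4x - 10 = 0.
Discriminant Δ = (-4)² + 4·(10) = 56.
Roots r₁,₂ = (-4 ± √56)/2, so r₁ = -2 + \sqrt{14}, r₂ = - \sqrt{14} - 2.
General solution: a(n) = A·r₁^n + B·r₂^n.
From the initial conditions, A + B = 3 and r₁A + r₂B = 4.
Since r₁ - r₂ = √56: A = (4 - (3)r₂)/√56 = \frac{5 \sqrt{14}}{14} + \frac{3}{2}, and B = 3 - A = \frac{3}{2} - \frac{5 \sqrt{14}}{14}.
So a(n) = \left(\frac{5 \sqrt{14}}{14} + \frac{3}{2}\right)\left(-2 + \sqrt{14}\right)^n + \left(\frac{3}{2} - \frac{5 \sqrt{14}}{14}\right)\left(- \sqrt{14} - 2\right)^n.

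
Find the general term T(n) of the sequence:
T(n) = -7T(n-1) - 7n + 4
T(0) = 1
First-order linear with linear forcing.
Homogeneous solution: T_h(n) = A·(-7)^n.
Try particular T_p(n) = pn + q. Substituting:
  pn + q = -7(p(n-1) + q) - 7n + 4.
Matching the n-coefficient: p = -7p - 7 ⇒ p = - \frac{7}{8}.
Matching constants: q = 7p - 7q + 4 ⇒ q = - \frac{17}{64}.
General: T(n) = A·(-7)^n - \frac{7 n}{8} - \frac{17}{64}.
Apply T(0) = 1: A - \frac{17}{64} = 1 ⇒ A = \frac{81}{64}.
So T(n) = \frac{81 \left(-7\right)^{n}}{64} - \frac{7 n}{8} - \frac{17}{64}.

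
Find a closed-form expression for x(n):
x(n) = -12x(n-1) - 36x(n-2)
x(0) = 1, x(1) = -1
Characteristic equation: x² + 12x + 36 = 0, which is (x - (-6))².
Repeated root r = -6.
General solution: x(n) = (A + Bn)·(-6)^n.
From x(0) = 1: A = 1.
From x(1) = -1: (A + B)·(-6) = -1 ⇒ B = - \frac{5}{6}.
So x(n) = \left(1 - \frac{5 n}{6}\right) \cdot (-6)^n.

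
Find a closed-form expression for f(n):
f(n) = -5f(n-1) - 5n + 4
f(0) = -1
First-order linear with linear forcing.
Homogeneous solution: f_h(n) = A·(-5)^n.
Try particular f_p(n) = pn + q. Substituting:
  pn + q = -5(p(n-1) + q) - 5n + 4.
Matching the n-coefficient: p = -5p - 5 ⇒ p = - \frac{5}{6}.
Matching constants: q = 5p - 5q + 4 ⇒ q = - \frac{1}{36}.
General: f(n) = A·(-5)^n - \frac{5 n}{6} - \frac{1}{36}.
Apply f(0) = -1: A - \frac{1}{36} = -1 ⇒ A = - \frac{35}{36}.
So f(n) = - \frac{35 \left(-5\right)^{n}}{36} - \frac{5 n}{6} - \frac{1}{36}.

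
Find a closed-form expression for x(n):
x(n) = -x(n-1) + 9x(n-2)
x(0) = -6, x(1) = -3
Characteristic equation: x² + x - 9 = 0.
Discriminant Δ = (-1)² + 4·(9) = 37.
Roots r₁,₂ = (-1 ± √37)/2, so r₁ = - \frac{1}{2} + \frac{\sqrt{37}}{2}, r₂ = - \frac{\sqrt{37}}{2} - \frac{1}{2}.
General solution: x(n) = A·r₁^n + B·r₂^n.
From the initial conditions, A + B = -6 and r₁A + r₂B = -3.
Since r₁ - r₂ = √37: A = (-3 - (-6)r₂)/√37 = -3 - \frac{6 \sqrt{37}}{37}, and B = -6 - A = -3 + \frac{6 \sqrt{37}}{37}.
So x(n) = \left(-3 - \frac{6 \sqrt{37}}{37}\right)\left(- \frac{1}{2} + \frac{\sqrt{37}}{2}\right)^n + \left(-3 + \frac{6 \sqrt{37}}{37}\right)\left(- \frac{\sqrt{37}}{2} - \frac{1}{2}\right)^n.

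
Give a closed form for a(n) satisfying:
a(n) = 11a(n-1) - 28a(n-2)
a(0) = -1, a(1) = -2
Characteristic equation: x² - 11x + 28 = 0, which factors as (x - (7))(x - (4)) = 0.
Roots r₁ = 7, r₂ = 4 (distinct).
General solution: a(n) = A·(7)^n + B·(4)^n.
From a(0) = -1: A + B = -1.
From a(1) = -2: 7A + 4B = -2.
Solving: A = \frac{2}{3}, B = - \frac{5}{3}.
So a(n) = - \frac{5 \cdot 4^{n}}{3} + \frac{2 \cdot 7^{n}}{3}.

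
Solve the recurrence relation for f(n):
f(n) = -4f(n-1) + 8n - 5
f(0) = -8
First-order linear with linear forcing.
Homogeneous solution: f_h(n) = A·(-4)^n.
Try particular f_p(n) = pn + q. Substituting:
  pn + q = -4(p(n-1) + q) + 8n - 5.
Matching the n-coefficient: p = -4p + 8 ⇒ p = \frac{8}{5}.
Matching constants: q = 4p - 4q - 5 ⇒ q = \frac{7}{25}.
General: f(n) = A·(-4)^n + \frac{8 n}{5} + \frac{7}{25}.
Apply f(0) = -8: A + \frac{7}{25} = -8 ⇒ A = - \frac{207}{25}.
So f(n) = - \frac{207 \left(-4\right)^{n}}{25} + \frac{8 n}{5} + \frac{7}{25}.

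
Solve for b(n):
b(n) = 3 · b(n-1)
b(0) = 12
Pure geometric recurrence with ratio 3.
By induction b(n) = b(0) · (3)^n = 12 \cdot 3^{n}.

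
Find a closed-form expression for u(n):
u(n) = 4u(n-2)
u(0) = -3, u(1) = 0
Characteristic equation: x² - 4 = 0, which factors as (x - (2))(x - (-2)) = 0.
Roots r₁ = 2, r₂ = -2 (distinct).
General solution: u(n) = A·(2)^n + B·(-2)^n.
From u(0) = -3: A + B = -3.
From u(1) = 0: 2A - 2B = 0.
Solving: A = - \frac{3}{2}, B = - \frac{3}{2}.
So u(n) = - \frac{3 \left(-2\right)^{n}}{2} - \frac{3 \cdot 2^{n}}{2}.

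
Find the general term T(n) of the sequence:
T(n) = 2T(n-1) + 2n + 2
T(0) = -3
First-order linear with linear forcing.
Homogeneous solution: T_h(n) = A·(2)^n.
Try particular T_p(n) = pn + q. Substituting:
  pn + q = 2(p(n-1) + q) + 2n + 2.
Matching the n-coefficient: p = 2p + 2 ⇒ p = -2.
Matching constants: q = -2p + 2q + 2 ⇒ q = -6.
General: T(n) = A·(2)^n - 2 n - 6.
Apply T(0) = -3: A - 6 = -3 ⇒ A = 3.
So T(n) = 3 \cdot 2^{n} - 2 n - 6.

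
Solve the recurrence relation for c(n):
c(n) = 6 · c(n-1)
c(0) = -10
Pure geometric recurrence with ratio 6.
By induction c(n) = c(0) · (6)^n = - 10 \cdot 6^{n}.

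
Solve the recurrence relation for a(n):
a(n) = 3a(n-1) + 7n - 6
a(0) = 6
First-order linear with linear forcing.
Homogeneous solution: a_h(n) = A·(3)^n.
Try particular a_p(n) = pn + q. Substituting:
  pn + q = 3(p(n-1) + q) + 7n - 6.
Matching the n-coefficient: p = 3p + 7 ⇒ p = - \frac{7}{2}.
Matching constants: q = -3p + 3q - 6 ⇒ q = - \frac{9}{4}.
General: a(n) = A·(3)^n - \frac{7 n}{2} - \frac{9}{4}.
Apply a(0) = 6: A - \frac{9}{4} = 6 ⇒ A = \frac{33}{4}.
So a(n) = \frac{33 \cdot 3^{n}}{4} - \frac{7 n}{2} - \frac{9}{4}.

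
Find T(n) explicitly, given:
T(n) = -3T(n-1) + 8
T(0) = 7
First-order linear non-homogeneous.
Homogeneous solution: T_h(n) = A·(-3)^n.
Try constant particular solution T_p = K: K = -3K + 8 ⇒ K = 2.
General: T(n) = A·(-3)^n + 2.
Apply T(0) = 7: A + 2 = 7 ⇒ A = 5.
So T(n) = 5 \left(-3\right)^{n} + 2.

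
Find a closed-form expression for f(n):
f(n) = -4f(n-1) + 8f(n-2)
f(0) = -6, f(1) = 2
Characteristic equation: x² + 4x - 8 = 0.
Discriminant Δ = (-4)² + 4·(8) = 48.
Roots r₁,₂ = (-4 ± √48)/2, so r₁ = -2 + 2 \sqrt{3}, r₂ = - 2 \sqrt{3} - 2.
General solution: f(n) = A·r₁^n + B·r₂^n.
From the initial conditions, A + B = -6 and r₁A + r₂B = 2.
Since r₁ - r₂ = √48: A = (2 - (-6)r₂)/√48 = -3 - \frac{5 \sqrt{3}}{6}, and B = -6 - A = -3 + \frac{5 \sqrt{3}}{6}.
So f(n) = \left(-3 - \frac{5 \sqrt{3}}{6}\right)\left(-2 + 2 \sqrt{3}\right)^n + \left(-3 + \frac{5 \sqrt{3}}{6}\right)\left(- 2 \sqrt{3} - 2\right)^n.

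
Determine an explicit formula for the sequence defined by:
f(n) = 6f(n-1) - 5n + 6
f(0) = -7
First-order linear with linear forcing.
Homogeneous solution: f_h(n) = A·(6)^n.
Try particular f_p(n) = pn + q. Substituting:
  pn + q = 6(p(n-1) + q) - 5n + 6.
Matching the n-coefficient: p = 6p - 5 ⇒ p = 1.
Matching constants: q = -6p + 6q + 6 ⇒ q = 0.
General: f(n) = A·(6)^n + n + 0.
Apply f(0) = -7: A + 0 = -7 ⇒ A = -7.
So f(n) = - 7 \cdot 6^{n} + n.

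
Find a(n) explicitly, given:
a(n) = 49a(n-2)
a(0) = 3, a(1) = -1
Characteristic equation: x² - 49 = 0, which factors as (x - (7))(x - (-7)) = 0.
Roots r₁ = 7, r₂ = -7 (distinct).
General solution: a(n) = A·(7)^n + B·(-7)^n.
From a(0) = 3: A + B = 3.
From a(1) = -1: 7A - 7B = -1.
Solving: A = \frac{10}{7}, B = \frac{11}{7}.
So a(n) = \frac{11 \left(-7\right)^{n}}{7} + \frac{10 \cdot 7^{n}}{7}.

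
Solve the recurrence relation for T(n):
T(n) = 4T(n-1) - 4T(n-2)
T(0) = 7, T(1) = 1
Characteristic equation: x² - 4x + 4 = 0, which is (x - (2))².
Repeated root r = 2.
General solution: T(n) = (A + Bn)·(2)^n.
From T(0) = 7: A = 7.
From T(1) = 1: (A + B)·(2) = 1 ⇒ B = - \frac{13}{2}.
So T(n) = \left(7 - \frac{13 n}{2}\right) \cdot (2)^n.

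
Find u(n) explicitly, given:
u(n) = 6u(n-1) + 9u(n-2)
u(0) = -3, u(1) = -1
Characteristic equation: x² - 6x - 9 = 0.
Discriminant Δ = (6)² + 4·(9) = 72.
Roots r₁,₂ = (6 ± √72)/2, so r₁ = 3 + 3 \sqrt{2}, r₂ = 3 - 3 \sqrt{2}.
General solution: u(n) = A·r₁^n + B·r₂^n.
From the initial conditions, A + B = -3 and r₁A + r₂B = -1.
Since r₁ - r₂ = √72: A = (-1 - (-3)r₂)/√72 = - \frac{3}{2} + \frac{2 \sqrt{2}}{3}, and B = -3 - A = - \frac{3}{2} - \frac{2 \sqrt{2}}{3}.
So u(n) = \left(- \frac{3}{2} + \frac{2 \sqrt{2}}{3}\right)\left(3 + 3 \sqrt{2}\right)^n + \left(- \frac{3}{2} - \frac{2 \sqrt{2}}{3}\right)\left(3 - 3 \sqrt{2}\right)^n.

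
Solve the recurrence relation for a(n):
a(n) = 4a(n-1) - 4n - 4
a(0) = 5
First-order linear with linear forcing.
Homogeneous solution: a_h(n) = A·(4)^n.
Try particular a_p(n) = pn + q. Substituting:
  pn + q = 4(p(n-1) + q) - 4n - 4.
Matching the n-coefficient: p = 4p - 4 ⇒ p = \frac{4}{3}.
Matching constants: q = -4p + 4q - 4 ⇒ q = \frac{28}{9}.
General: a(n) = A·(4)^n + \frac{4 n}{3} + \frac{28}{9}.
Apply a(0) = 5: A + \frac{28}{9} = 5 ⇒ A = \frac{17}{9}.
So a(n) = \frac{17 \cdot 4^{n}}{9} + \frac{4 n}{3} + \frac{28}{9}.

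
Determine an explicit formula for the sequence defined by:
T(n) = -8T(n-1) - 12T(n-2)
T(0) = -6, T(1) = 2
Characteristic equation: x² + 8x + 12 = 0, which factors as (x - (-6))(x - (-2)) = 0.
Roots r₁ = -6, r₂ = -2 (distinct).
General solution: T(n) = A·(-6)^n + B·(-2)^n.
From T(0) = -6: A + B = -6.
From T(1) = 2: -6A - 2B = 2.
Solving: A = \frac{5}{2}, B = - \frac{17}{2}.
So T(n) = - \frac{17 \left(-2\right)^{n}}{2} + \frac{5 \left(-6\right)^{n}}{2}.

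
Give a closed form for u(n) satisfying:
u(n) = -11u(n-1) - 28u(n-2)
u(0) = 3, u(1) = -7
Characteristic equation: x² + 11x + 28 = 0, which factors as (x - (-4))(x - (-7)) = 0.
Roots r₁ = -4, r₂ = -7 (distinct).
General solution: u(n) = A·(-4)^n + B·(-7)^n.
From u(0) = 3: A + B = 3.
From u(1) = -7: -4A - 7B = -7.
Solving: A = \frac{14}{3}, B = - \frac{5}{3}.
So u(n) = \frac{14 \left(-4\right)^{n}}{3} - \frac{5 \left(-7\right)^{n}}{3}.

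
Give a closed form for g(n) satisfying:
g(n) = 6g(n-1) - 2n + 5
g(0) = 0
First-order linear with linear forcing.
Homogeneous solution: g_h(n) = A·(6)^n.
Try particular g_p(n) = pn + q. Substituting:
  pn + q = 6(p(n-1) + q) - 2n + 5.
Matching the n-coefficient: p = 6p - 2 ⇒ p = \frac{2}{5}.
Matching constants: q = -6p + 6q + 5 ⇒ q = - \frac{13}{25}.
General: g(n) = A·(6)^n + \frac{2 n}{5} - \frac{13}{25}.
Apply g(0) = 0: A - \frac{13}{25} = 0 ⇒ A = \frac{13}{25}.
So g(n) = \frac{13 \cdot 6^{n}}{25} + \frac{2 n}{5} - \frac{13}{25}.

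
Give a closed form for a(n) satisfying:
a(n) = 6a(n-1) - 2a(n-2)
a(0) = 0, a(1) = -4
Characteristic equation: x² - 6x + 2 = 0.
Discriminant Δ = (6)² + 4·(-2) = 28.
Roots r₁,₂ = (6 ± √28)/2, so r₁ = \sqrt{7} + 3, r₂ = 3 - \sqrt{7}.
General solution: a(n) = A·r₁^n + B·r₂^n.
From the initial conditions, A + B = 0 and r₁A + r₂B = -4.
Since r₁ - r₂ = √28: A = (-4 - (0)r₂)/√28 = - \frac{2 \sqrt{7}}{7}, and B = 0 - A = \frac{2 \sqrt{7}}{7}.
So a(n) = \left(- \frac{2 \sqrt{7}}{7}\right)\left(\sqrt{7} + 3\right)^n + \left(\frac{2 \sqrt{7}}{7}\right)\left(3 - \sqrt{7}\right)^n.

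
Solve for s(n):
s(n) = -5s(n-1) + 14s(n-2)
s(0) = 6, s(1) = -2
Characteristic equation: x² + 5x - 14 = 0, which factors as (x - (2))(x - (-7)) = 0.
Roots r₁ = 2, r₂ = -7 (distinct).
General solution: s(n) = A·(2)^n + B·(-7)^n.
From s(0) = 6: A + B = 6.
From s(1) = -2: 2A - 7B = -2.
Solving: A = \frac{40}{9}, B = \frac{14}{9}.
So s(n) = \frac{14 \left(-7\right)^{n}}{9} + \frac{40 \cdot 2^{n}}{9}.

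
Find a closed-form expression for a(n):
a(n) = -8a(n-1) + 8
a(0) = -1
First-order linear non-homogeneous.
Homogeneous solution: a_h(n) = A·(-8)^n.
Try constant particular solution a_p = K: K = -8K + 8 ⇒ K = \frac{8}{9}.
General: a(n) = A·(-8)^n + \frac{8}{9}.
Apply a(0) = -1: A + \frac{8}{9} = -1 ⇒ A = - \frac{17}{9}.
So a(n) = \frac{8}{9} - \frac{17 \left(-8\right)^{n}}{9}.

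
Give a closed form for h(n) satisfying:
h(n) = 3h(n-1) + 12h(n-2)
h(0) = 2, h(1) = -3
Characteristic equation: x² - 3x - 12 = 0.
Discriminant Δ = (3)² + 4·(12) = 57.
Roots r₁,₂ = (3 ± √57)/2, so r₁ = \frac{3}{2} + \frac{\sqrt{57}}{2}, r₂ = \frac{3}{2} - \frac{\sqrt{57}}{2}.
General solution: h(n) = A·r₁^n + B·r₂^n.
From the initial conditions, A + B = 2 and r₁A + r₂B = -3.
Since r₁ - r₂ = √57: A = (-3 - (2)r₂)/√57 = 1 - \frac{2 \sqrt{57}}{19}, and B = 2 - A = \frac{2 \sqrt{57}}{19} + 1.
So h(n) = \left(1 - \frac{2 \sqrt{57}}{19}\right)\left(\frac{3}{2} + \frac{\sqrt{57}}{2}\right)^n + \left(\frac{2 \sqrt{57}}{19} + 1\right)\left(\frac{3}{2} - \frac{\sqrt{57}}{2}\right)^n.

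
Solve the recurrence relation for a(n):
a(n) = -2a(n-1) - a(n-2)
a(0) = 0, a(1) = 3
Characteristic equation: x² + 2x + 1 = 0, which is (x - (-1))².
Repeated root r = -1.
General solution: a(n) = (A + Bn)·(-1)^n.
From a(0) = 0: A = 0.
From a(1) = 3: (A + B)·(-1) = 3 ⇒ B = -3.
So a(n) = \left(- 3 n\right) \cdot (-1)^n.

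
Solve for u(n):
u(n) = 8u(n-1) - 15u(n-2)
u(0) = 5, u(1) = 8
Characteristic equation: x² - 8x + 15 = 0, which factors as (x - (5))(x - (3)) = 0.
Roots r₁ = 5, r₂ = 3 (distinct).
General solution: u(n) = A·(5)^n + B·(3)^n.
From u(0) = 5: A + B = 5.
From u(1) = 8: 5A + 3B = 8.
Solving: A = - \frac{7}{2}, B = \frac{17}{2}.
So u(n) = \frac{17 \cdot 3^{n}}{2} - \frac{7 \cdot 5^{n}}{2}.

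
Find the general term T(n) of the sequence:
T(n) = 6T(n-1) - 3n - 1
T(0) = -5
First-order linear with linear forcing.
Homogeneous solution: T_h(n) = A·(6)^n.
Try particular T_p(n) = pn + q. Substituting:
  pn + q = 6(p(n-1) + q) - 3n - 1.
Matching the n-coefficient: p = 6p - 3 ⇒ p = \frac{3}{5}.
Matching constants: q = -6p + 6q - 1 ⇒ q = \frac{23}{25}.
General: T(n) = A·(6)^n + \frac{3 n}{5} + \frac{23}{25}.
Apply T(0) = -5: A + \frac{23}{25} = -5 ⇒ A = - \frac{148}{25}.
So T(n) = - \frac{148 \cdot 6^{n}}{25} + \frac{3 n}{5} + \frac{23}{25}.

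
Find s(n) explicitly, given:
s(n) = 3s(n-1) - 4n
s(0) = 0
First-order linear with linear forcing.
Homogeneous solution: s_h(n) = A·(3)^n.
Try particular s_p(n) = pn + q. Substituting:
  pn + q = 3(p(n-1) + q) - 4n.
Matching the n-coefficient: p = 3p - 4 ⇒ p = 2.
Matching constants: q = -3p + 3q ⇒ q = 3.
General: s(n) = A·(3)^n + 2 n + 3.
Apply s(0) = 0: A + 3 = 0 ⇒ A = -3.
So s(n) = - 3 \cdot 3^{n} + 2 n + 3.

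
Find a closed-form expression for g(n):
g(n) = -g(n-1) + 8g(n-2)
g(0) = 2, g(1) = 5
Characteristic equation: x² + x - 8 = 0.
Discriminant Δ = (-1)² + 4·(8) = 33.
Roots r₁,₂ = (-1 ± √33)/2, so r₁ = - \frac{1}{2} + \frac{\sqrt{33}}{2}, r₂ = - \frac{\sqrt{33}}{2} - \frac{1}{2}.
General solution: g(n) = A·r₁^n + B·r₂^n.
From the initial conditions, A + B = 2 and r₁A + r₂B = 5.
Since r₁ - r₂ = √33: A = (5 - (2)r₂)/√33 = 1 + \frac{2 \sqrt{33}}{11}, and B = 2 - A = 1 - \frac{2 \sqrt{33}}{11}.
So g(n) = \left(1 + \frac{2 \sqrt{33}}{11}\right)\left(- \frac{1}{2} + \frac{\sqrt{33}}{2}\right)^n + \left(1 - \frac{2 \sqrt{33}}{11}\right)\left(- \frac{\sqrt{33}}{2} - \frac{1}{2}\right)^n.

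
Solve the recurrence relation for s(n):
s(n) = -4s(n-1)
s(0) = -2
This is a homogeneous first-order recurrence with ratio -4.
By induction s(n) = s(0) · (-4)^n = - 2 \left(-4\right)^{n}.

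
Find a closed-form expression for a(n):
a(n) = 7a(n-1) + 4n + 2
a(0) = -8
First-order linear with linear forcing.
Homogeneous solution: a_h(n) = A·(7)^n.
Try particular a_p(n) = pn + q. Substituting:
  pn + q = 7(p(n-1) + q) + 4n + 2.
Matching the n-coefficient: p = 7p + 4 ⇒ p = - \frac{2}{3}.
Matching constants: q = -7p + 7q + 2 ⇒ q = - \frac{10}{9}.
General: a(n) = A·(7)^n - \frac{2 n}{3} - \frac{10}{9}.
Apply a(0) = -8: A - \frac{10}{9} = -8 ⇒ A = - \frac{62}{9}.
So a(n) = - \frac{62 \cdot 7^{n}}{9} - \frac{2 n}{3} - \frac{10}{9}.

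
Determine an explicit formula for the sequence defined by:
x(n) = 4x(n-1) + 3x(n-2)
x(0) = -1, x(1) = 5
Characteristic equation: x² - 4x - 3 = 0.
Discriminant Δ = (4)² + 4·(3) = 28.
Roots r₁,₂ = (4 ± √28)/2, so r₁ = 2 + \sqrt{7}, r₂ = 2 - \sqrt{7}.
General solution: x(n) = A·r₁^n + B·r₂^n.
From the initial conditions, A + B = -1 and r₁A + r₂B = 5.
Since r₁ - r₂ = √28: A = (5 - (-1)r₂)/√28 = - \frac{1}{2} + \frac{\sqrt{7}}{2}, and B = -1 - A = - \frac{\sqrt{7}}{2} - \frac{1}{2}.
So x(n) = \left(- \frac{1}{2} + \frac{\sqrt{7}}{2}\right)\left(2 + \sqrt{7}\right)^n + \left(- \frac{\sqrt{7}}{2} - \frac{1}{2}\right)\left(2 - \sqrt{7}\right)^n.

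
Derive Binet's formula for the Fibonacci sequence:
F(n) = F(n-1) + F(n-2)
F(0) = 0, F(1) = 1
This is the Fibonacci sequence.
Characteristic equation: x² - x - 1 = 0; roots r₁ = \frac{1}{2} + \frac{\sqrt{5}}{2}, r₂ = \frac{1}{2} - \frac{\sqrt{5}}{2}.
General: F(n) = A·r₁^n + B·r₂^n. Solving with F(0)=0, F(1)=1 gives A = \frac{\sqrt{5}}{5}, B = - \frac{\sqrt{5}}{5}.
So F(n) = \frac{2^{- n} \sqrt{5} \left(- \left(1 - \sqrt{5}\right)^{n} + \left(1 + \sqrt{5}\right)^{n}\right)}{5}.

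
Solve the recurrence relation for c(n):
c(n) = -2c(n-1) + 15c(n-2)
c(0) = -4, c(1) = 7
Characteristic equation: x² + 2x - 15 = 0, which factors as (x - (3))(x - (-5)) = 0.
Roots r₁ = 3, r₂ = -5 (distinct).
General solution: c(n) = A·(3)^n + B·(-5)^n.
From c(0) = -4: A + B = -4.
From c(1) = 7: 3A - 5B = 7.
Solving: A = - \frac{13}{8}, B = - \frac{19}{8}.
So c(n) = - \frac{19 \left(-5\right)^{n}}{8} - \frac{13 \cdot 3^{n}}{8}.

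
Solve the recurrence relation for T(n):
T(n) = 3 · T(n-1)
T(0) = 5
Pure geometric recurrence with ratio 3.
By induction T(n) = T(0) · (3)^n = 5 \cdot 3^{n}.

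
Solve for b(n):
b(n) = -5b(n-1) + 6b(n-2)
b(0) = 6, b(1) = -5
Characteristic equation: x² + 5x - 6 = 0, which factors as (x - (-6))(x - (1)) = 0.
Roots r₁ = -6, r₂ = 1 (distinct).
General solution: b(n) = A·(-6)^n + B·(1)^n.
From b(0) = 6: A + B = 6.
From b(1) = -5: -6A + B = -5.
Solving: A = \frac{11}{7}, B = \frac{31}{7}.
So b(n) = \frac{11 \left(-6\right)^{n}}{7} + \frac{31}{7}.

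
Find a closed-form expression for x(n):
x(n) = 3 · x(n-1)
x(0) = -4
Pure geometric recurrence with ratio 3.
By induction x(n) = x(0) · (3)^n = - 4 \cdot 3^{n}.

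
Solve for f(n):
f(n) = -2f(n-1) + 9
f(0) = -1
First-order linear non-homogeneous.
Homogeneous solution: f_h(n) = A·(-2)^n.
Try constant particular solution f_p = K: K = -2K + 9 ⇒ K = 3.
General: f(n) = A·(-2)^n + 3.
Apply f(0) = -1: A + 3 = -1 ⇒ A = -4.
So f(n) = 3 - 4 \left(-2\right)^{n}.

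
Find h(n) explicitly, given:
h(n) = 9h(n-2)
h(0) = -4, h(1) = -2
Characteristic equation: x² - 9 = 0, which factors as (x - (3))(x - (-3)) = 0.
Roots r₁ = 3, r₂ = -3 (distinct).
General solution: h(n) = A·(3)^n + B·(-3)^n.
From h(0) = -4: A + B = -4.
From h(1) = -2: 3A - 3B = -2.
Solving: A = - \frac{7}{3}, B = - \frac{5}{3}.
So h(n) = - \frac{5 \left(-3\right)^{n}}{3} - \frac{7 \cdot 3^{n}}{3}.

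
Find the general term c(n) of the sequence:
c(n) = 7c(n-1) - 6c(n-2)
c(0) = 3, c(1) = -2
Characteristic equation: x² - 7x + 6 = 0, which factors as (x - (6))(x - (1)) = 0.
Roots r₁ = 6, r₂ = 1 (distinct).
General solution: c(n) = A·(6)^n + B·(1)^n.
From c(0) = 3: A + B = 3.
From c(1) = -2: 6A + B = -2.
Solving: A = -1, B = 4.
So c(n) = 4 - 6^{n}.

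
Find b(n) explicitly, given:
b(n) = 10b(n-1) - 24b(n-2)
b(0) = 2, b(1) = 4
Characteristic equation: x² - 10x + 24 = 0, which factors as (x - (6))(x - (4)) = 0.
Roots r₁ = 6, r₂ = 4 (distinct).
General solution: b(n) = A·(6)^n + B·(4)^n.
From b(0) = 2: A + B = 2.
From b(1) = 4: 6A + 4B = 4.
Solving: A = -2, B = 4.
So b(n) = 4 \cdot 4^{n} - 2 \cdot 6^{n}.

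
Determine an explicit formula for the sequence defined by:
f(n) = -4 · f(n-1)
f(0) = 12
Pure geometric recurrence with ratio -4.
By induction f(n) = f(0) · (-4)^n = 12 \left(-4\right)^{n}.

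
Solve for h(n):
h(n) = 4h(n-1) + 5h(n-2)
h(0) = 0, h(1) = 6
Characteristic equation: x² - 4x - 5 = 0, which factors as (x - (5))(x - (-1)) = 0.
Roots r₁ = 5, r₂ = -1 (distinct).
General solution: h(n) = A·(5)^n + B·(-1)^n.
From h(0) = 0: A + B = 0.
From h(1) = 6: 5A - B = 6.
Solving: A = 1, B = -1.
So h(n) = - \left(-1\right)^{n} + 5^{n}.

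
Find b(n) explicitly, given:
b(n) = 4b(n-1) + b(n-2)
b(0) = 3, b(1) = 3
Characteristic equation: x² - 4x - 1 = 0.
Discriminant Δ = (4)² + 4·(1) = 20.
Roots r₁,₂ = (4 ± √20)/2, so r₁ = 2 + \sqrt{5}, r₂ = 2 - \sqrt{5}.
General solution: b(n) = A·r₁^n + B·r₂^n.
From the initial conditions, A + B = 3 and r₁A + r₂B = 3.
Since r₁ - r₂ = √20: A = (3 - (3)r₂)/√20 = \frac{3}{2} - \frac{3 \sqrt{5}}{10}, and B = 3 - A = \frac{3 \sqrt{5}}{10} + \frac{3}{2}.
So b(n) = \left(\frac{3}{2} - \frac{3 \sqrt{5}}{10}\right)\left(2 + \sqrt{5}\right)^n + \left(\frac{3 \sqrt{5}}{10} + \frac{3}{2}\right)\left(2 - \sqrt{5}\right)^n.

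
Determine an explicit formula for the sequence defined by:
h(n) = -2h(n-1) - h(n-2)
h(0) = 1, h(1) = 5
Characteristic equation: x² + 2x + 1 = 0, which is (x - (-1))².
Repeated root r = -1.
General solution: h(n) = (A + Bn)·(-1)^n.
From h(0) = 1: A = 1.
From h(1) = 5: (A + B)·(-1) = 5 ⇒ B = -6.
So h(n) = \left(1 - 6 n\right) \cdot (-1)^n.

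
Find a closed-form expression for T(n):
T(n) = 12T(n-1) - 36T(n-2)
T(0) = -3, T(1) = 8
Characteristic equation: x² - 12x + 36 = 0, which is (x - (6))².
Repeated root r = 6.
General solution: T(n) = (A + Bn)·(6)^n.
From T(0) = -3: A = -3.
From T(1) = 8: (A + B)·(6) = 8 ⇒ B = \frac{13}{3}.
So T(n) = \left(\frac{13 n}{3} - 3\right) \cdot (6)^n.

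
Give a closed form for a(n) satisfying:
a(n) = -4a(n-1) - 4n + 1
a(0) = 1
First-order linear with linear forcing.
Homogeneous solution: a_h(n) = A·(-4)^n.
Try particular a_p(n) = pn + q. Substituting:
  pn + q = -4(p(n-1) + q) - 4n + 1.
Matching the n-coefficient: p = -4p - 4 ⇒ p = - \frac{4}{5}.
Matching constants: q = 4p - 4q + 1 ⇒ q = - \frac{11}{25}.
General: a(n) = A·(-4)^n - \frac{4 n}{5} - \frac{11}{25}.
Apply a(0) = 1: A - \frac{11}{25} = 1 ⇒ A = \frac{36}{25}.
So a(n) = \frac{36 \left(-4\right)^{n}}{25} - \frac{4 n}{5} - \frac{11}{25}.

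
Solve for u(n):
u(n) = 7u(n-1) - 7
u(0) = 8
First-order linear non-homogeneous.
Homogeneous solution: u_h(n) = A·(7)^n.
Try constant particular solution u_p = K: K = 7K - 7 ⇒ K = \frac{7}{6}.
General: u(n) = A·(7)^n + \frac{7}{6}.
Apply u(0) = 8: A + \frac{7}{6} = 8 ⇒ A = \frac{41}{6}.
So u(n) = \frac{41 \cdot 7^{n}}{6} + \frac{7}{6}.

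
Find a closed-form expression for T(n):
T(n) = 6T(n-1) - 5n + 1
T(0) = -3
First-order linear with linear forcing.
Homogeneous solution: T_h(n) = A·(6)^n.
Try particular T_p(n) = pn + q. Substituting:
  pn + q = 6(p(n-1) + q) - 5n + 1.
Matching the n-coefficient: p = 6p - 5 ⇒ p = 1.
Matching constants: q = -6p + 6q + 1 ⇒ q = 1.
General: T(n) = A·(6)^n + n + 1.
Apply T(0) = -3: A + 1 = -3 ⇒ A = -4.
So T(n) = - 4 \cdot 6^{n} + n + 1.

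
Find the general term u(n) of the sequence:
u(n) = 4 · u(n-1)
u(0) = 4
Pure geometric recurrence with ratio 4.
By induction u(n) = u(0) · (4)^n = 4 \cdot 4^{n}.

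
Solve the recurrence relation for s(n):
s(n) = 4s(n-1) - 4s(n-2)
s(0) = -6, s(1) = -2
Characteristic equation: x² - 4x + 4 = 0, which is (x - (2))².
Repeated root r = 2.
General solution: s(n) = (A + Bn)·(2)^n.
From s(0) = -6: A = -6.
From s(1) = -2: (A + B)·(2) = -2 ⇒ B = 5.
So s(n) = \left(5 n - 6\right) \cdot (2)^n.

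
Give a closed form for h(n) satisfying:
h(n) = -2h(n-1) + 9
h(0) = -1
First-order linear non-homogeneous.
Homogeneous solution: h_h(n) = A·(-2)^n.
Try constant particular solution h_p = K: K = -2K + 9 ⇒ K = 3.
General: h(n) = A·(-2)^n + 3.
Apply h(0) = -1: A + 3 = -1 ⇒ A = -4.
So h(n) = 3 - 4 \left(-2\right)^{n}.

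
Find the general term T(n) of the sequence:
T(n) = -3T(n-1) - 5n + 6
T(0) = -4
First-order linear with linear forcing.
Homogeneous solution: T_h(n) = A·(-3)^n.
Try particular T_p(n) = pn + q. Substituting:
  pn + q = -3(p(n-1) + q) - 5n + 6.
Matching the n-coefficient: p = -3p - 5 ⇒ p = - \frac{5}{4}.
Matching constants: q = 3p - 3q + 6 ⇒ q = \frac{9}{16}.
General: T(n) = A·(-3)^n - \frac{5 n}{4} + \frac{9}{16}.
Apply T(0) = -4: A + \frac{9}{16} = -4 ⇒ A = - \frac{73}{16}.
So T(n) = - \frac{73 \left(-3\right)^{n}}{16} - \frac{5 n}{4} + \frac{9}{16}.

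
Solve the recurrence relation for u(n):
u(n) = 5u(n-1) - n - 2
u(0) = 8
First-order linear with linear forcing.
Homogeneous solution: u_h(n) = A·(5)^n.
Try particular u_p(n) = pn + q. Substituting:
  pn + q = 5(p(n-1) + q) - n - 2.
Matching the n-coefficient: p = 5p - 1 ⇒ p = \frac{1}{4}.
Matching constants: q = -5p + 5q - 2 ⇒ q = \frac{13}{16}.
General: u(n) = A·(5)^n + \frac{n}{4} + \frac{13}{16}.
Apply u(0) = 8: A + \frac{13}{16} = 8 ⇒ A = \frac{115}{16}.
So u(n) = \frac{115 \cdot 5^{n}}{16} + \frac{n}{4} + \frac{13}{16}.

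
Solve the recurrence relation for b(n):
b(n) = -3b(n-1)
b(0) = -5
This is a homogeneous first-order recurrence with ratio -3.
By induction b(n) = b(0) · (-3)^n = - 5 \left(-3\right)^{n}.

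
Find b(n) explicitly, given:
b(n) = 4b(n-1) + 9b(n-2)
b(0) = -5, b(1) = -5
Characteristic equation: x² - 4x - 9 = 0.
Discriminant Δ = (4)² + 4·(9) = 52.
Roots r₁,₂ = (4 ± √52)/2, so r₁ = 2 + \sqrt{13}, r₂ = 2 - \sqrt{13}.
General solution: b(n) = A·r₁^n + B·r₂^n.
From the initial conditions, A + B = -5 and r₁A + r₂B = -5.
Since r₁ - r₂ = √52: A = (-5 - (-5)r₂)/√52 = - \frac{5}{2} + \frac{5 \sqrt{13}}{26}, and B = -5 - A = - \frac{5}{2} - \frac{5 \sqrt{13}}{26}.
So b(n) = \left(- \frac{5}{2} + \frac{5 \sqrt{13}}{26}\right)\left(2 + \sqrt{13}\right)^n + \left(- \frac{5}{2} - \frac{5 \sqrt{13}}{26}\right)\left(2 - \sqrt{13}\right)^n.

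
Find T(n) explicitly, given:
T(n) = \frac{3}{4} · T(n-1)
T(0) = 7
Pure geometric recurrence with ratio \frac{3}{4}.
By induction T(n) = T(0) · (\frac{3}{4})^n = 7 \left(\frac{3}{4}\right)^{n}.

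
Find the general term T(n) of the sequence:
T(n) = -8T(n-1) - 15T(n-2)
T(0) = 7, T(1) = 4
Characteristic equation: x² + 8x + 15 = 0, which factors as (x - (-5))(x - (-3)) = 0.
Roots r₁ = -5, r₂ = -3 (distinct).
General solution: T(n) = A·(-5)^n + B·(-3)^n.
From T(0) = 7: A + B = 7.
From T(1) = 4: -5A - 3B = 4.
Solving: A = - \frac{25}{2}, B = \frac{39}{2}.
So T(n) = \frac{39 \left(-3\right)^{n}}{2} - \frac{25 \left(-5\right)^{n}}{2}.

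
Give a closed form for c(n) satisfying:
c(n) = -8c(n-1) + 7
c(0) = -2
First-order linear non-homogeneous.
Homogeneous solution: c_h(n) = A·(-8)^n.
Try constant particular solution c_p = K: K = -8K + 7 ⇒ K = \frac{7}{9}.
General: c(n) = A·(-8)^n + \frac{7}{9}.
Apply c(0) = -2: A + \frac{7}{9} = -2 ⇒ A = - \frac{25}{9}.
So c(n) = \frac{7}{9} - \frac{25 \left(-8\right)^{n}}{9}.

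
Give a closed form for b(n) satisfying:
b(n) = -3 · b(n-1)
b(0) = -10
Pure geometric recurrence with ratio -3.
By induction b(n) = b(0) · (-3)^n = - 10 \left(-3\right)^{n}.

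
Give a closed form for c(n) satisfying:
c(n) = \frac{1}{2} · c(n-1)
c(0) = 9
Pure geometric recurrence with ratio \frac{1}{2}.
By induction c(n) = c(0) · (\frac{1}{2})^n = 9 \cdot 2^{- n}.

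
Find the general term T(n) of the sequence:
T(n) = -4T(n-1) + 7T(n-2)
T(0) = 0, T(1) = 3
Characteristic equation: x² + 4x - 7 = 0.
Discriminant Δ = (-4)² + 4·(7) = 44.
Roots r₁,₂ = (-4 ± √44)/2, so r₁ = -2 + \sqrt{11}, r₂ = - \sqrt{11} - 2.
General solution: T(n) = A·r₁^n + B·r₂^n.
From the initial conditions, A + B = 0 and r₁A + r₂B = 3.
Since r₁ - r₂ = √44: A = (3 - (0)r₂)/√44 = \frac{3 \sqrt{11}}{22}, and B = 0 - A = - \frac{3 \sqrt{11}}{22}.
So T(n) = \left(\frac{3 \sqrt{11}}{22}\right)\left(-2 + \sqrt{11}\right)^n + \left(- \frac{3 \sqrt{11}}{22}\right)\left(- \sqrt{11} - 2\right)^n.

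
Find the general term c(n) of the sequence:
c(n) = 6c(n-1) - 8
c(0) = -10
First-order linear non-homogeneous.
Homogeneous solution: c_h(n) = A·(6)^n.
Try constant particular solution c_p = K: K = 6K - 8 ⇒ K = \frac{8}{5}.
General: c(n) = A·(6)^n + \frac{8}{5}.
Apply c(0) = -10: A + \frac{8}{5} = -10 ⇒ A = - \frac{58}{5}.
So c(n) = \frac{8}{5} - \frac{58 \cdot 6^{n}}{5}.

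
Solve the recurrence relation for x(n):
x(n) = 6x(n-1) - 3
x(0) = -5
First-order linear non-homogeneous.
Homogeneous solution: x_h(n) = A·(6)^n.
Try constant particular solution x_p = K: K = 6K - 3 ⇒ K = \frac{3}{5}.
General: x(n) = A·(6)^n + \frac{3}{5}.
Apply x(0) = -5: A + \frac{3}{5} = -5 ⇒ A = - \frac{28}{5}.
So x(n) = \frac{3}{5} - \frac{28 \cdot 6^{n}}{5}.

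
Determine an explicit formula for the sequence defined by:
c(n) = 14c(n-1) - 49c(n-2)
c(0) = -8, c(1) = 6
Characteristic equation: x² - 14x + 49 = 0, which is (x - (7))².
Repeated root r = 7.
General solution: c(n) = (A + Bn)·(7)^n.
From c(0) = -8: A = -8.
From c(1) = 6: (A + B)·(7) = 6 ⇒ B = \frac{62}{7}.
So c(n) = \left(\frac{62 n}{7} - 8\right) \cdot (7)^n.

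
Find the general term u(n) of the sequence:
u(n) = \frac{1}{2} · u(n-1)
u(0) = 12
Pure geometric recurrence with ratio \frac{1}{2}.
By induction u(n) = u(0) · (\frac{1}{2})^n = 12 \cdot 2^{- n}.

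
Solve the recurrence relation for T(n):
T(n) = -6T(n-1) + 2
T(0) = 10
First-order linear non-homogeneous.
Homogeneous solution: T_h(n) = A·(-6)^n.
Try constant particular solution T_p = K: K = -6K + 2 ⇒ K = \frac{2}{7}.
General: T(n) = A·(-6)^n + \frac{2}{7}.
Apply T(0) = 10: A + \frac{2}{7} = 10 ⇒ A = \frac{68}{7}.
So T(n) = \frac{68 \left(-6\right)^{n}}{7} + \frac{2}{7}.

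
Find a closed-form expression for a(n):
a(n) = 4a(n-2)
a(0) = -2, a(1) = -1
Characteristic equation: x² - 4 = 0, which factors as (x - (2))(x - (-2)) = 0.
Roots r₁ = 2, r₂ = -2 (distinct).
General solution: a(n) = A·(2)^n + B·(-2)^n.
From a(0) = -2: A + B = -2.
From a(1) = -1: 2A - 2B = -1.
Solving: A = - \frac{5}{4}, B = - \frac{3}{4}.
So a(n) = - \frac{3 \left(-2\right)^{n}}{4} - \frac{5 \cdot 2^{n}}{4}.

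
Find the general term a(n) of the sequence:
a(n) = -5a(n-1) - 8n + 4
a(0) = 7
First-order linear with linear forcing.
Homogeneous solution: a_h(n) = A·(-5)^n.
Try particular a_p(n) = pn + q. Substituting:
  pn + q = -5(p(n-1) + q) - 8n + 4.
Matching the n-coefficient: p = -5p - 8 ⇒ p = - \frac{4}{3}.
Matching constants: q = 5p - 5q + 4 ⇒ q = - \frac{4}{9}.
General: a(n) = A·(-5)^n - \frac{4 n}{3} - \frac{4}{9}.
Apply a(0) = 7: A - \frac{4}{9} = 7 ⇒ A = \frac{67}{9}.
So a(n) = \frac{67 \left(-5\right)^{n}}{9} - \frac{4 n}{3} - \frac{4}{9}.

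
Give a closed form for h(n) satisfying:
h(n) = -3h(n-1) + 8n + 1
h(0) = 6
First-order linear with linear forcing.
Homogeneous solution: h_h(n) = A·(-3)^n.
Try particular h_p(n) = pn + q. Substituting:
  pn + q = -3(p(n-1) + q) + 8n + 1.
Matching the n-coefficient: p = -3p + 8 ⇒ p = 2.
Matching constants: q = 3p - 3q + 1 ⇒ q = \frac{7}{4}.
General: h(n) = A·(-3)^n + 2 n + \frac{7}{4}.
Apply h(0) = 6: A + \frac{7}{4} = 6 ⇒ A = \frac{17}{4}.
So h(n) = \frac{17 \left(-3\right)^{n}}{4} + 2 n + \frac{7}{4}.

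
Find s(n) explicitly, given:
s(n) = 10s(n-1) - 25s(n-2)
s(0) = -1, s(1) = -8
Characteristic equation: x² - 10x + 25 = 0, which is (x - (5))².
Repeated root r = 5.
General solution: s(n) = (A + Bn)·(5)^n.
From s(0) = -1: A = -1.
From s(1) = -8: (A + B)·(5) = -8 ⇒ B = - \frac{3}{5}.
So s(n) = \left(- \frac{3 n}{5} - 1\right) \cdot (5)^n.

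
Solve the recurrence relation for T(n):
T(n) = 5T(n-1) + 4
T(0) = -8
First-order linear non-homogeneous.
Homogeneous solution: T_h(n) = A·(5)^n.
Try constant particular solution T_p = K: K = 5K + 4 ⇒ K = -1.
General: T(n) = A·(5)^n - 1.
Apply T(0) = -8: A - 1 = -8 ⇒ A = -7.
So T(n) = - 7 \cdot 5^{n} - 1.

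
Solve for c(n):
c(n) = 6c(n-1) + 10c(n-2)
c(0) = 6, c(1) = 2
Characteristic equation: x² - 6x - 10 = 0.
Discriminant Δ = (6)² + 4·(10) = 76.
Roots r₁,₂ = (6 ± √76)/2, so r₁ = 3 + \sqrt{19}, r₂ = 3 - \sqrt{19}.
General solution: c(n) = A·r₁^n + B·r₂^n.
From the initial conditions, A + B = 6 and r₁A + r₂B = 2.
Since r₁ - r₂ = √76: A = (2 - (6)r₂)/√76 = 3 - \frac{8 \sqrt{19}}{19}, and B = 6 - A = \frac{8 \sqrt{19}}{19} + 3.
So c(n) = \left(3 - \frac{8 \sqrt{19}}{19}\right)\left(3 + \sqrt{19}\right)^n + \left(\frac{8 \sqrt{19}}{19} + 3\right)\left(3 - \sqrt{19}\right)^n.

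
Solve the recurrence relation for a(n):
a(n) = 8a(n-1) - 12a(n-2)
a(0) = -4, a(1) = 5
Characteristic equation: x² - 8x + 12 = 0, which factors as (x - (2))(x - (6)) = 0.
Roots r₁ = 2, r₂ = 6 (distinct).
General solution: a(n) = A·(2)^n + B·(6)^n.
From a(0) = -4: A + B = -4.
From a(1) = 5: 2A + 6B = 5.
Solving: A = - \frac{29}{4}, B = \frac{13}{4}.
So a(n) = - \frac{29 \cdot 2^{n}}{4} + \frac{13 \cdot 6^{n}}{4}.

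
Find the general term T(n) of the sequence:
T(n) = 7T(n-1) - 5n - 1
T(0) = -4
First-order linear with linear forcing.
Homogeneous solution: T_h(n) = A·(7)^n.
Try particular T_p(n) = pn + q. Substituting:
  pn + q = 7(p(n-1) + q) - 5n - 1.
Matching the n-coefficient: p = 7p - 5 ⇒ p = \frac{5}{6}.
Matching constants: q = -7p + 7q - 1 ⇒ q = \frac{41}{36}.
General: T(n) = A·(7)^n + \frac{5 n}{6} + \frac{41}{36}.
Apply T(0) = -4: A + \frac{41}{36} = -4 ⇒ A = - \frac{185}{36}.
So T(n) = - \frac{185 \cdot 7^{n}}{36} + \frac{5 n}{6} + \frac{41}{36}.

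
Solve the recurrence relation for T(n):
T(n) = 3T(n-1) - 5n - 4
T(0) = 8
First-order linear with linear forcing.
Homogeneous solution: T_h(n) = A·(3)^n.
Try particular T_p(n) = pn + q. Substituting:
  pn + q = 3(p(n-1) + q) - 5n - 4.
Matching the n-coefficient: p = 3p - 5 ⇒ p = \frac{5}{2}.
Matching constants: q = -3p + 3q - 4 ⇒ q = \frac{23}{4}.
General: T(n) = A·(3)^n + \frac{5 n}{2} + \frac{23}{4}.
Apply T(0) = 8: A + \frac{23}{4} = 8 ⇒ A = \frac{9}{4}.
So T(n) = \frac{9 \cdot 3^{n}}{4} + \frac{5 n}{2} + \frac{23}{4}.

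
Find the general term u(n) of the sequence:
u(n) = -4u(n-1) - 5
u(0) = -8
First-order linear non-homogeneous.
Homogeneous solution: u_h(n) = A·(-4)^n.
Try constant particular solution u_p = K: K = -4K - 5 ⇒ K = -1.
General: u(n) = A·(-4)^n - 1.
Apply u(0) = -8: A - 1 = -8 ⇒ A = -7.
So u(n) = - 7 \left(-4\right)^{n} - 1.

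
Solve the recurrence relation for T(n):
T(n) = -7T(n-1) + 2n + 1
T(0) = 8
First-order linear with linear forcing.
Homogeneous solution: T_h(n) = A·(-7)^n.
Try particular T_p(n) = pn + q. Substituting:
  pn + q = -7(p(n-1) + q) + 2n + 1.
Matching the n-coefficient: p = -7p + 2 ⇒ p = \frac{1}{4}.
Matching constants: q = 7p - 7q + 1 ⇒ q = \frac{11}{32}.
General: T(n) = A·(-7)^n + \frac{n}{4} + \frac{11}{32}.
Apply T(0) = 8: A + \frac{11}{32} = 8 ⇒ A = \frac{245}{32}.
So T(n) = \frac{245 \left(-7\right)^{n}}{32} + \frac{n}{4} + \frac{11}{32}.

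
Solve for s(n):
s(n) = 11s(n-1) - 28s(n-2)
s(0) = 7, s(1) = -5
Characteristic equation: x² - 11x + 28 = 0, which factors as (x - (4))(x - (7)) = 0.
Roots r₁ = 4, r₂ = 7 (distinct).
General solution: s(n) = A·(4)^n + B·(7)^n.
From s(0) = 7: A + B = 7.
From s(1) = -5: 4A + 7B = -5.
Solving: A = 18, B = -11.
So s(n) = 18 \cdot 4^{n} - 11 \cdot 7^{n}.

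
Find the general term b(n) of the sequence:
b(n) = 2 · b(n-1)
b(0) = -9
Pure geometric recurrence with ratio 2.
By induction b(n) = b(0) · (2)^n = - 9 \cdot 2^{n}.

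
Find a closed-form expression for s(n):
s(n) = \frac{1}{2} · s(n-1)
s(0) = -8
Pure geometric recurrence with ratio \frac{1}{2}.
By induction s(n) = s(0) · (\frac{1}{2})^n = - 8 \cdot 2^{- n}.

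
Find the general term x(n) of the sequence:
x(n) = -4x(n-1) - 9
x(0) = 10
First-order linear non-homogeneous.
Homogeneous solution: x_h(n) = A·(-4)^n.
Try constant particular solution x_p = K: K = -4K - 9 ⇒ K = - \frac{9}{5}.
General: x(n) = A·(-4)^n - \frac{9}{5}.
Apply x(0) = 10: A - \frac{9}{5} = 10 ⇒ A = \frac{59}{5}.
So x(n) = \frac{59 \left(-4\right)^{n}}{5} - \frac{9}{5}.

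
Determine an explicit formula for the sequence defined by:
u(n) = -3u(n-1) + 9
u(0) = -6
First-order linear non-homogeneous.
Homogeneous solution: u_h(n) = A·(-3)^n.
Try constant particular solution u_p = K: K = -3K + 9 ⇒ K = \frac{9}{4}.
General: u(n) = A·(-3)^n + \frac{9}{4}.
Apply u(0) = -6: A + \frac{9}{4} = -6 ⇒ A = - \frac{33}{4}.
So u(n) = \frac{9}{4} - \frac{33 \left(-3\right)^{n}}{4}.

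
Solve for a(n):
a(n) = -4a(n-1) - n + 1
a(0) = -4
First-order linear with linear forcing.
Homogeneous solution: a_h(n) = A·(-4)^n.
Try particular a_p(n) = pn + q. Substituting:
  pn + q = -4(p(n-1) + q) - n + 1.
Matching the n-coefficient: p = -4p - 1 ⇒ p = - \frac{1}{5}.
Matching constants: q = 4p - 4q + 1 ⇒ q = \frac{1}{25}.
General: a(n) = A·(-4)^n - \frac{n}{5} + \frac{1}{25}.
Apply a(0) = -4: A + \frac{1}{25} = -4 ⇒ A = - \frac{101}{25}.
So a(n) = - \frac{101 \left(-4\right)^{n}}{25} - \frac{n}{5} + \frac{1}{25}.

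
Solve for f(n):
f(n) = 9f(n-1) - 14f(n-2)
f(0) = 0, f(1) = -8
Characteristic equation: x² - 9x + 14 = 0, which factors as (x - (7))(x - (2)) = 0.
Roots r₁ = 7, r₂ = 2 (distinct).
General solution: f(n) = A·(7)^n + B·(2)^n.
From f(0) = 0: A + B = 0.
From f(1) = -8: 7A + 2B = -8.
Solving: A = - \frac{8}{5}, B = \frac{8}{5}.
So f(n) = \frac{8 \cdot 2^{n}}{5} - \frac{8 \cdot 7^{n}}{5}.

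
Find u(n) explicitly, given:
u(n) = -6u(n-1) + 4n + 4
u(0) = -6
First-order linear with linear forcing.
Homogeneous solution: u_h(n) = A·(-6)^n.
Try particular u_p(n) = pn + q. Substituting:
  pn + q = -6(p(n-1) + q) + 4n + 4.
Matching the n-coefficient: p = -6p + 4 ⇒ p = \frac{4}{7}.
Matching constants: q = 6p - 6q + 4 ⇒ q = \frac{52}{49}.
General: u(n) = A·(-6)^n + \frac{4 n}{7} + \frac{52}{49}.
Apply u(0) = -6: A + \frac{52}{49} = -6 ⇒ A = - \frac{346}{49}.
So u(n) = - \frac{346 \left(-6\right)^{n}}{49} + \frac{4 n}{7} + \frac{52}{49}.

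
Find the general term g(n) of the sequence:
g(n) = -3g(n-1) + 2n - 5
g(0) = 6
First-order linear with linear forcing.
Homogeneous solution: g_h(n) = A·(-3)^n.
Try particular g_p(n) = pn + q. Substituting:
  pn + q = -3(p(n-1) + q) + 2n - 5.
Matching the n-coefficient: p = -3p + 2 ⇒ p = \frac{1}{2}.
Matching constants: q = 3p - 3q - 5 ⇒ q = - \frac{7}{8}.
General: g(n) = A·(-3)^n + \frac{n}{2} - \frac{7}{8}.
Apply g(0) = 6: A - \frac{7}{8} = 6 ⇒ A = \frac{55}{8}.
So g(n) = \frac{55 \left(-3\right)^{n}}{8} + \frac{n}{2} - \frac{7}{8}.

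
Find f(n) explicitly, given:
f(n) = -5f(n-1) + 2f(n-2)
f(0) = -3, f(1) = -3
Characteristic equation: x² + 5x - 2 = 0.
Discriminant Δ = (-5)² + 4·(2) = 33.
Roots r₁,₂ = (-5 ± √33)/2, so r₁ = - \frac{5}{2} + \frac{\sqrt{33}}{2}, r₂ = - \frac{\sqrt{33}}{2} - \frac{5}{2}.
General solution: f(n) = A·r₁^n + B·r₂^n.
From the initial conditions, A + B = -3 and r₁A + r₂B = -3.
Since r₁ - r₂ = √33: A = (-3 - (-3)r₂)/√33 = - \frac{7 \sqrt{33}}{22} - \frac{3}{2}, and B = -3 - A = - \frac{3}{2} + \frac{7 \sqrt{33}}{22}.
So f(n) = \left(- \frac{7 \sqrt{33}}{22} - \frac{3}{2}\right)\left(- \frac{5}{2} + \frac{\sqrt{33}}{2}\right)^n + \left(- \frac{3}{2} + \frac{7 \sqrt{33}}{22}\right)\left(- \frac{\sqrt{33}}{2} - \frac{5}{2}\right)^n.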